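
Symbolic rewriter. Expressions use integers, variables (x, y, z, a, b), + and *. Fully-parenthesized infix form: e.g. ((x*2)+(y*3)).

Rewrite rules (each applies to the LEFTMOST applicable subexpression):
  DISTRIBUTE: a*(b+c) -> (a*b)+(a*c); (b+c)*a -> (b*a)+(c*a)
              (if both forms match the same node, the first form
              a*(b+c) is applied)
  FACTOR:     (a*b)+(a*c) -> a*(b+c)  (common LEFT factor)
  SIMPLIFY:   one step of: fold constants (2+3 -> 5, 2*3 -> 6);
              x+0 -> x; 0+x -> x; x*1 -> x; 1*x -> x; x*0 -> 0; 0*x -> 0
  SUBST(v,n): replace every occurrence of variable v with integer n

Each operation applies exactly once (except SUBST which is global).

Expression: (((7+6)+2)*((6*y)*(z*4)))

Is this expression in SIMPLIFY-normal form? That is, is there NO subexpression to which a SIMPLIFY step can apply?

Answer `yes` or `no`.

Answer: no

Derivation:
Expression: (((7+6)+2)*((6*y)*(z*4)))
Scanning for simplifiable subexpressions (pre-order)...
  at root: (((7+6)+2)*((6*y)*(z*4))) (not simplifiable)
  at L: ((7+6)+2) (not simplifiable)
  at LL: (7+6) (SIMPLIFIABLE)
  at R: ((6*y)*(z*4)) (not simplifiable)
  at RL: (6*y) (not simplifiable)
  at RR: (z*4) (not simplifiable)
Found simplifiable subexpr at path LL: (7+6)
One SIMPLIFY step would give: ((13+2)*((6*y)*(z*4)))
-> NOT in normal form.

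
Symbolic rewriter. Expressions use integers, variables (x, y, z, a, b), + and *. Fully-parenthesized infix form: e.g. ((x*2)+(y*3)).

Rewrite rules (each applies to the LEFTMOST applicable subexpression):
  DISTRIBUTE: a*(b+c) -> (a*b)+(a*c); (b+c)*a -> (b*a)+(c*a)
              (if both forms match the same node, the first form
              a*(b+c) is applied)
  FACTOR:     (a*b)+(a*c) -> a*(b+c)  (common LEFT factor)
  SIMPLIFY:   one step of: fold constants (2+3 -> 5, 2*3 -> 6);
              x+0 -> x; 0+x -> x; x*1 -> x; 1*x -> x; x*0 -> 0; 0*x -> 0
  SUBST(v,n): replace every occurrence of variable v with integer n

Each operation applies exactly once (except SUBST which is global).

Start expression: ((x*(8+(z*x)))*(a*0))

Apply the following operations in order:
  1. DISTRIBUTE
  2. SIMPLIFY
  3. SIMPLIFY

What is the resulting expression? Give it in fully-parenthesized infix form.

Answer: 0

Derivation:
Start: ((x*(8+(z*x)))*(a*0))
Apply DISTRIBUTE at L (target: (x*(8+(z*x)))): ((x*(8+(z*x)))*(a*0)) -> (((x*8)+(x*(z*x)))*(a*0))
Apply SIMPLIFY at R (target: (a*0)): (((x*8)+(x*(z*x)))*(a*0)) -> (((x*8)+(x*(z*x)))*0)
Apply SIMPLIFY at root (target: (((x*8)+(x*(z*x)))*0)): (((x*8)+(x*(z*x)))*0) -> 0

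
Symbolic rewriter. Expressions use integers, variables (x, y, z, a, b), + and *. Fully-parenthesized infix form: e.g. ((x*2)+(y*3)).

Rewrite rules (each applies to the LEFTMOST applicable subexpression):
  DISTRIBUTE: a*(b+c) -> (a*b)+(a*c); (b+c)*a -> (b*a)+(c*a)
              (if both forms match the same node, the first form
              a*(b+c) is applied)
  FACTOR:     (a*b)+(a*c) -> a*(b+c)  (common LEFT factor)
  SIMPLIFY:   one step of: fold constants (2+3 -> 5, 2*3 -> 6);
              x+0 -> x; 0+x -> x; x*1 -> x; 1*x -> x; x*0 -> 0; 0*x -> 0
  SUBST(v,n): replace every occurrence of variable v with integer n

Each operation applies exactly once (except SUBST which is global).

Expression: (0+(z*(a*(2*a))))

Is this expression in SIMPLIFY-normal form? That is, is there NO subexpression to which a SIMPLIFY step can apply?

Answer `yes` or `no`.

Answer: no

Derivation:
Expression: (0+(z*(a*(2*a))))
Scanning for simplifiable subexpressions (pre-order)...
  at root: (0+(z*(a*(2*a)))) (SIMPLIFIABLE)
  at R: (z*(a*(2*a))) (not simplifiable)
  at RR: (a*(2*a)) (not simplifiable)
  at RRR: (2*a) (not simplifiable)
Found simplifiable subexpr at path root: (0+(z*(a*(2*a))))
One SIMPLIFY step would give: (z*(a*(2*a)))
-> NOT in normal form.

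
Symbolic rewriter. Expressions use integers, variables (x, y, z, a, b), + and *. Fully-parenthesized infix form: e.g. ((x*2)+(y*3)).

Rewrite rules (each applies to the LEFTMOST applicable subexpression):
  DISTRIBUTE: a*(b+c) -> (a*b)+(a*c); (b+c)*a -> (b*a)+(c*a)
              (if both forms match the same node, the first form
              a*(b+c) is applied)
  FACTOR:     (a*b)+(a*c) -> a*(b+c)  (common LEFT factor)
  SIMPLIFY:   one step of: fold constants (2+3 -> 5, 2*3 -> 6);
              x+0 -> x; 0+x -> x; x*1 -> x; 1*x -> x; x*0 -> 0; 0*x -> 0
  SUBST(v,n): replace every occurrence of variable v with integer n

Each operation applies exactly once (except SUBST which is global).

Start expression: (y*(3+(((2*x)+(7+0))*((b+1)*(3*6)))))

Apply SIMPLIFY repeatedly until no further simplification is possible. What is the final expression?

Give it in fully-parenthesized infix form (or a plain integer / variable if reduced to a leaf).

Start: (y*(3+(((2*x)+(7+0))*((b+1)*(3*6)))))
Step 1: at RRLR: (7+0) -> 7; overall: (y*(3+(((2*x)+(7+0))*((b+1)*(3*6))))) -> (y*(3+(((2*x)+7)*((b+1)*(3*6)))))
Step 2: at RRRR: (3*6) -> 18; overall: (y*(3+(((2*x)+7)*((b+1)*(3*6))))) -> (y*(3+(((2*x)+7)*((b+1)*18))))
Fixed point: (y*(3+(((2*x)+7)*((b+1)*18))))

Answer: (y*(3+(((2*x)+7)*((b+1)*18))))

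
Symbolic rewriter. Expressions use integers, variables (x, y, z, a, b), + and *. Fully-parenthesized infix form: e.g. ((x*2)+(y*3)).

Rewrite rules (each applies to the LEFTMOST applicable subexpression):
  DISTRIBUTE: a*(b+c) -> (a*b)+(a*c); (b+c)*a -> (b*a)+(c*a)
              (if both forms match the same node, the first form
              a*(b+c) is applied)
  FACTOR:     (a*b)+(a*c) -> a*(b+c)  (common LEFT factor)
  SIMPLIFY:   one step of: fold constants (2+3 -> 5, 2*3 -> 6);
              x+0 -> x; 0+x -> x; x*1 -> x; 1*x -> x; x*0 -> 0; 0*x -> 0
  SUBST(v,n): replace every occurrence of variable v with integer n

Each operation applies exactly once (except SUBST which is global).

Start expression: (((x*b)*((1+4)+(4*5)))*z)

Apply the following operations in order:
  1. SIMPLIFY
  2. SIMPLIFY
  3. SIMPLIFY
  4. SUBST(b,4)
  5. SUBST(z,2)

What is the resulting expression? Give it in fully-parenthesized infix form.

Start: (((x*b)*((1+4)+(4*5)))*z)
Apply SIMPLIFY at LRL (target: (1+4)): (((x*b)*((1+4)+(4*5)))*z) -> (((x*b)*(5+(4*5)))*z)
Apply SIMPLIFY at LRR (target: (4*5)): (((x*b)*(5+(4*5)))*z) -> (((x*b)*(5+20))*z)
Apply SIMPLIFY at LR (target: (5+20)): (((x*b)*(5+20))*z) -> (((x*b)*25)*z)
Apply SUBST(b,4): (((x*b)*25)*z) -> (((x*4)*25)*z)
Apply SUBST(z,2): (((x*4)*25)*z) -> (((x*4)*25)*2)

Answer: (((x*4)*25)*2)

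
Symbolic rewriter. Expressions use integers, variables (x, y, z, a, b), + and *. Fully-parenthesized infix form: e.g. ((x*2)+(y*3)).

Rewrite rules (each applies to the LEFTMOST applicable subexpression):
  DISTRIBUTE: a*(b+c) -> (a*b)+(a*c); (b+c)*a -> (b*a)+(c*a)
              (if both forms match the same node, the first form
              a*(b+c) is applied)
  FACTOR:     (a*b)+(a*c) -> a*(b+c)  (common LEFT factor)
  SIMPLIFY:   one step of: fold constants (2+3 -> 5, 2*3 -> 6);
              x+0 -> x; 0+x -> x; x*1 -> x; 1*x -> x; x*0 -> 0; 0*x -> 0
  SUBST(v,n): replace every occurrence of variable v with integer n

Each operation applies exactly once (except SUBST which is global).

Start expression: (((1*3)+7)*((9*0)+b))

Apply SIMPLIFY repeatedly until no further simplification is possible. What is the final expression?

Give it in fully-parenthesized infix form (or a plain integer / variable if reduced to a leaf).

Answer: (10*b)

Derivation:
Start: (((1*3)+7)*((9*0)+b))
Step 1: at LL: (1*3) -> 3; overall: (((1*3)+7)*((9*0)+b)) -> ((3+7)*((9*0)+b))
Step 2: at L: (3+7) -> 10; overall: ((3+7)*((9*0)+b)) -> (10*((9*0)+b))
Step 3: at RL: (9*0) -> 0; overall: (10*((9*0)+b)) -> (10*(0+b))
Step 4: at R: (0+b) -> b; overall: (10*(0+b)) -> (10*b)
Fixed point: (10*b)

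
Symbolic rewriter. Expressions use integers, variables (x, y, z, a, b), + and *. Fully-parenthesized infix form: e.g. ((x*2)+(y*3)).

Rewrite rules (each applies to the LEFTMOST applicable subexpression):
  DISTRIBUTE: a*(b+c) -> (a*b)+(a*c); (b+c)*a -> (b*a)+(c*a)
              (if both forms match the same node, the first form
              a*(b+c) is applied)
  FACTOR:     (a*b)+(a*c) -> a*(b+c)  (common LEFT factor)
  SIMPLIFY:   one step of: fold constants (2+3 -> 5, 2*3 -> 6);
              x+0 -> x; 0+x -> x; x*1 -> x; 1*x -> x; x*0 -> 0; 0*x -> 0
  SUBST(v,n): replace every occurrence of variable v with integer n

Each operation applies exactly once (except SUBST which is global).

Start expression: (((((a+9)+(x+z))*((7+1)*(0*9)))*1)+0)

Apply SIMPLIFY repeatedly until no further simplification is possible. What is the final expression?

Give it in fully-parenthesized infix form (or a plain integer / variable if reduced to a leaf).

Answer: 0

Derivation:
Start: (((((a+9)+(x+z))*((7+1)*(0*9)))*1)+0)
Step 1: at root: (((((a+9)+(x+z))*((7+1)*(0*9)))*1)+0) -> ((((a+9)+(x+z))*((7+1)*(0*9)))*1); overall: (((((a+9)+(x+z))*((7+1)*(0*9)))*1)+0) -> ((((a+9)+(x+z))*((7+1)*(0*9)))*1)
Step 2: at root: ((((a+9)+(x+z))*((7+1)*(0*9)))*1) -> (((a+9)+(x+z))*((7+1)*(0*9))); overall: ((((a+9)+(x+z))*((7+1)*(0*9)))*1) -> (((a+9)+(x+z))*((7+1)*(0*9)))
Step 3: at RL: (7+1) -> 8; overall: (((a+9)+(x+z))*((7+1)*(0*9))) -> (((a+9)+(x+z))*(8*(0*9)))
Step 4: at RR: (0*9) -> 0; overall: (((a+9)+(x+z))*(8*(0*9))) -> (((a+9)+(x+z))*(8*0))
Step 5: at R: (8*0) -> 0; overall: (((a+9)+(x+z))*(8*0)) -> (((a+9)+(x+z))*0)
Step 6: at root: (((a+9)+(x+z))*0) -> 0; overall: (((a+9)+(x+z))*0) -> 0
Fixed point: 0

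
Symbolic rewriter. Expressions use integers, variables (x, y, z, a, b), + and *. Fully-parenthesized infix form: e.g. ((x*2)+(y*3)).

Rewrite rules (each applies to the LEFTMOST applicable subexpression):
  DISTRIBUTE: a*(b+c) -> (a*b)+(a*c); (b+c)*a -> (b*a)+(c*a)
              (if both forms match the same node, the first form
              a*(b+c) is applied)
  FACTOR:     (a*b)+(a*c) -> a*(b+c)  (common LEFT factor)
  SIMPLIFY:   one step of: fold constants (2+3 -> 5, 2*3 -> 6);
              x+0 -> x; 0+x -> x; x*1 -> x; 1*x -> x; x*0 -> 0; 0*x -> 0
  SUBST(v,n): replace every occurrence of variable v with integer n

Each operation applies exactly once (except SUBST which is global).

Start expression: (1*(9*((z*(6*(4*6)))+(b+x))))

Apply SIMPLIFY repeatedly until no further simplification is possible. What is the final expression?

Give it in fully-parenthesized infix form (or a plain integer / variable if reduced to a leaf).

Answer: (9*((z*144)+(b+x)))

Derivation:
Start: (1*(9*((z*(6*(4*6)))+(b+x))))
Step 1: at root: (1*(9*((z*(6*(4*6)))+(b+x)))) -> (9*((z*(6*(4*6)))+(b+x))); overall: (1*(9*((z*(6*(4*6)))+(b+x)))) -> (9*((z*(6*(4*6)))+(b+x)))
Step 2: at RLRR: (4*6) -> 24; overall: (9*((z*(6*(4*6)))+(b+x))) -> (9*((z*(6*24))+(b+x)))
Step 3: at RLR: (6*24) -> 144; overall: (9*((z*(6*24))+(b+x))) -> (9*((z*144)+(b+x)))
Fixed point: (9*((z*144)+(b+x)))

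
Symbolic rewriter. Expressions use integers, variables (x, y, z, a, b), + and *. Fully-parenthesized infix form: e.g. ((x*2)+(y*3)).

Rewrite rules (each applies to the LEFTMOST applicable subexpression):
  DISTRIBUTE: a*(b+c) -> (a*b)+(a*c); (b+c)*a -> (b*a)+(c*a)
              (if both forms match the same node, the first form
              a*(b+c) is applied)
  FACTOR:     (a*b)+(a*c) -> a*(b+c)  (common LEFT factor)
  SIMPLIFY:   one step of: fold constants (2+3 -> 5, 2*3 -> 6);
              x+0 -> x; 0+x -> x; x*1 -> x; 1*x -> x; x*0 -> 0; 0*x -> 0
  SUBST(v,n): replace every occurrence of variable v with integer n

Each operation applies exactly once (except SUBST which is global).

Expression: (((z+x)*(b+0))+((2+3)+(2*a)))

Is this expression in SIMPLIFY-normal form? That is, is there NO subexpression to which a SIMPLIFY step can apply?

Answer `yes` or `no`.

Expression: (((z+x)*(b+0))+((2+3)+(2*a)))
Scanning for simplifiable subexpressions (pre-order)...
  at root: (((z+x)*(b+0))+((2+3)+(2*a))) (not simplifiable)
  at L: ((z+x)*(b+0)) (not simplifiable)
  at LL: (z+x) (not simplifiable)
  at LR: (b+0) (SIMPLIFIABLE)
  at R: ((2+3)+(2*a)) (not simplifiable)
  at RL: (2+3) (SIMPLIFIABLE)
  at RR: (2*a) (not simplifiable)
Found simplifiable subexpr at path LR: (b+0)
One SIMPLIFY step would give: (((z+x)*b)+((2+3)+(2*a)))
-> NOT in normal form.

Answer: no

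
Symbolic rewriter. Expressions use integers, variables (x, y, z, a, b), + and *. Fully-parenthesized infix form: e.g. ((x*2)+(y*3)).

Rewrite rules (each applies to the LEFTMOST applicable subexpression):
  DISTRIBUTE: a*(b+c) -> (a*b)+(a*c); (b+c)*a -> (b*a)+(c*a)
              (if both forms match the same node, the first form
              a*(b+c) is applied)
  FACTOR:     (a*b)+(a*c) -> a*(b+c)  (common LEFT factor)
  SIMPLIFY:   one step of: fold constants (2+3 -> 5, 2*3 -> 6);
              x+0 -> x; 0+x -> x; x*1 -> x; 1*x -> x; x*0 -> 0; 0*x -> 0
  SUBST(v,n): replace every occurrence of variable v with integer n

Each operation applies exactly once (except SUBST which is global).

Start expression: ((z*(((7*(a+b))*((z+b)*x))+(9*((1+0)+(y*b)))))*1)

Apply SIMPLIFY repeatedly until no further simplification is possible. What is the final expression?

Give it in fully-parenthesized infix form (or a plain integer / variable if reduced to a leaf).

Answer: (z*(((7*(a+b))*((z+b)*x))+(9*(1+(y*b)))))

Derivation:
Start: ((z*(((7*(a+b))*((z+b)*x))+(9*((1+0)+(y*b)))))*1)
Step 1: at root: ((z*(((7*(a+b))*((z+b)*x))+(9*((1+0)+(y*b)))))*1) -> (z*(((7*(a+b))*((z+b)*x))+(9*((1+0)+(y*b))))); overall: ((z*(((7*(a+b))*((z+b)*x))+(9*((1+0)+(y*b)))))*1) -> (z*(((7*(a+b))*((z+b)*x))+(9*((1+0)+(y*b)))))
Step 2: at RRRL: (1+0) -> 1; overall: (z*(((7*(a+b))*((z+b)*x))+(9*((1+0)+(y*b))))) -> (z*(((7*(a+b))*((z+b)*x))+(9*(1+(y*b)))))
Fixed point: (z*(((7*(a+b))*((z+b)*x))+(9*(1+(y*b)))))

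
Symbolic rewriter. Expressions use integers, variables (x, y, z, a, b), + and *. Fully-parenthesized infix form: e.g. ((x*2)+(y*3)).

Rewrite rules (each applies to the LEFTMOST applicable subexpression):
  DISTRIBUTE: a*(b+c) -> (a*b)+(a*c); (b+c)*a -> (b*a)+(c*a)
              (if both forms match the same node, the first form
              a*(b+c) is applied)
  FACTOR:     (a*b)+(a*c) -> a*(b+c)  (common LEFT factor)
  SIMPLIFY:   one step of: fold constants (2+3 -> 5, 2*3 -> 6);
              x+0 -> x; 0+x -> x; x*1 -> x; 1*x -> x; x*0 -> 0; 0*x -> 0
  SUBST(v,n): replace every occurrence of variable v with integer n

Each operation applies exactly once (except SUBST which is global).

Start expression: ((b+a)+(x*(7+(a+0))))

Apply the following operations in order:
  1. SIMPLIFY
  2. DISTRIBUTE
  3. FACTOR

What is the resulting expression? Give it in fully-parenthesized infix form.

Start: ((b+a)+(x*(7+(a+0))))
Apply SIMPLIFY at RRR (target: (a+0)): ((b+a)+(x*(7+(a+0)))) -> ((b+a)+(x*(7+a)))
Apply DISTRIBUTE at R (target: (x*(7+a))): ((b+a)+(x*(7+a))) -> ((b+a)+((x*7)+(x*a)))
Apply FACTOR at R (target: ((x*7)+(x*a))): ((b+a)+((x*7)+(x*a))) -> ((b+a)+(x*(7+a)))

Answer: ((b+a)+(x*(7+a)))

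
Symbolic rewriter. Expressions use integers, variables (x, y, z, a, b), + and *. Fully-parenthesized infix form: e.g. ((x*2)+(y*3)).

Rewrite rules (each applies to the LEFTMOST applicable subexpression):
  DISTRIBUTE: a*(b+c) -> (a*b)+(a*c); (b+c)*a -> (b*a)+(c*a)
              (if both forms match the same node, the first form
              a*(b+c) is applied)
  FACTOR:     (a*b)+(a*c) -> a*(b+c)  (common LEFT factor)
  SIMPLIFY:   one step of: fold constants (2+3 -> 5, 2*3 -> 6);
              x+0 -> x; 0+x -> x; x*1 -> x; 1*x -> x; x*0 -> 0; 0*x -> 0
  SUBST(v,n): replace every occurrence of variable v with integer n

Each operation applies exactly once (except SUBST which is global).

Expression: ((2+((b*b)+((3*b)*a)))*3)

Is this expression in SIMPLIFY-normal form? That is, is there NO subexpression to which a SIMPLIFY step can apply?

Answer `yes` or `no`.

Expression: ((2+((b*b)+((3*b)*a)))*3)
Scanning for simplifiable subexpressions (pre-order)...
  at root: ((2+((b*b)+((3*b)*a)))*3) (not simplifiable)
  at L: (2+((b*b)+((3*b)*a))) (not simplifiable)
  at LR: ((b*b)+((3*b)*a)) (not simplifiable)
  at LRL: (b*b) (not simplifiable)
  at LRR: ((3*b)*a) (not simplifiable)
  at LRRL: (3*b) (not simplifiable)
Result: no simplifiable subexpression found -> normal form.

Answer: yes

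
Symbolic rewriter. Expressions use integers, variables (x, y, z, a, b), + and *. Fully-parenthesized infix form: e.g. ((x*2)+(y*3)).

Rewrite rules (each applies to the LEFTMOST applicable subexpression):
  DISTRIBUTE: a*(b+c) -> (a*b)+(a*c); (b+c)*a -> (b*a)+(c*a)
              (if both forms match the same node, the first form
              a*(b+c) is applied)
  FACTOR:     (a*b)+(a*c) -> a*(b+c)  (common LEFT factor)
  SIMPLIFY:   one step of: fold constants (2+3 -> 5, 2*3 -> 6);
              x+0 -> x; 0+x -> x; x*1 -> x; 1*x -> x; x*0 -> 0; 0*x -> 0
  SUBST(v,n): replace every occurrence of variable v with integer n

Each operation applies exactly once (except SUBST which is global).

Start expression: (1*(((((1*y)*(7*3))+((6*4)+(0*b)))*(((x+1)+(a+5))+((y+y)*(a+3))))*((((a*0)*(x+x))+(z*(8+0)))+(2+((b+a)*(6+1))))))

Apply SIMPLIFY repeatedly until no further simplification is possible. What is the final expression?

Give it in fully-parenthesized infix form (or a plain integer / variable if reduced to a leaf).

Start: (1*(((((1*y)*(7*3))+((6*4)+(0*b)))*(((x+1)+(a+5))+((y+y)*(a+3))))*((((a*0)*(x+x))+(z*(8+0)))+(2+((b+a)*(6+1))))))
Step 1: at root: (1*(((((1*y)*(7*3))+((6*4)+(0*b)))*(((x+1)+(a+5))+((y+y)*(a+3))))*((((a*0)*(x+x))+(z*(8+0)))+(2+((b+a)*(6+1)))))) -> (((((1*y)*(7*3))+((6*4)+(0*b)))*(((x+1)+(a+5))+((y+y)*(a+3))))*((((a*0)*(x+x))+(z*(8+0)))+(2+((b+a)*(6+1))))); overall: (1*(((((1*y)*(7*3))+((6*4)+(0*b)))*(((x+1)+(a+5))+((y+y)*(a+3))))*((((a*0)*(x+x))+(z*(8+0)))+(2+((b+a)*(6+1)))))) -> (((((1*y)*(7*3))+((6*4)+(0*b)))*(((x+1)+(a+5))+((y+y)*(a+3))))*((((a*0)*(x+x))+(z*(8+0)))+(2+((b+a)*(6+1)))))
Step 2: at LLLL: (1*y) -> y; overall: (((((1*y)*(7*3))+((6*4)+(0*b)))*(((x+1)+(a+5))+((y+y)*(a+3))))*((((a*0)*(x+x))+(z*(8+0)))+(2+((b+a)*(6+1))))) -> ((((y*(7*3))+((6*4)+(0*b)))*(((x+1)+(a+5))+((y+y)*(a+3))))*((((a*0)*(x+x))+(z*(8+0)))+(2+((b+a)*(6+1)))))
Step 3: at LLLR: (7*3) -> 21; overall: ((((y*(7*3))+((6*4)+(0*b)))*(((x+1)+(a+5))+((y+y)*(a+3))))*((((a*0)*(x+x))+(z*(8+0)))+(2+((b+a)*(6+1))))) -> ((((y*21)+((6*4)+(0*b)))*(((x+1)+(a+5))+((y+y)*(a+3))))*((((a*0)*(x+x))+(z*(8+0)))+(2+((b+a)*(6+1)))))
Step 4: at LLRL: (6*4) -> 24; overall: ((((y*21)+((6*4)+(0*b)))*(((x+1)+(a+5))+((y+y)*(a+3))))*((((a*0)*(x+x))+(z*(8+0)))+(2+((b+a)*(6+1))))) -> ((((y*21)+(24+(0*b)))*(((x+1)+(a+5))+((y+y)*(a+3))))*((((a*0)*(x+x))+(z*(8+0)))+(2+((b+a)*(6+1)))))
Step 5: at LLRR: (0*b) -> 0; overall: ((((y*21)+(24+(0*b)))*(((x+1)+(a+5))+((y+y)*(a+3))))*((((a*0)*(x+x))+(z*(8+0)))+(2+((b+a)*(6+1))))) -> ((((y*21)+(24+0))*(((x+1)+(a+5))+((y+y)*(a+3))))*((((a*0)*(x+x))+(z*(8+0)))+(2+((b+a)*(6+1)))))
Step 6: at LLR: (24+0) -> 24; overall: ((((y*21)+(24+0))*(((x+1)+(a+5))+((y+y)*(a+3))))*((((a*0)*(x+x))+(z*(8+0)))+(2+((b+a)*(6+1))))) -> ((((y*21)+24)*(((x+1)+(a+5))+((y+y)*(a+3))))*((((a*0)*(x+x))+(z*(8+0)))+(2+((b+a)*(6+1)))))
Step 7: at RLLL: (a*0) -> 0; overall: ((((y*21)+24)*(((x+1)+(a+5))+((y+y)*(a+3))))*((((a*0)*(x+x))+(z*(8+0)))+(2+((b+a)*(6+1))))) -> ((((y*21)+24)*(((x+1)+(a+5))+((y+y)*(a+3))))*(((0*(x+x))+(z*(8+0)))+(2+((b+a)*(6+1)))))
Step 8: at RLL: (0*(x+x)) -> 0; overall: ((((y*21)+24)*(((x+1)+(a+5))+((y+y)*(a+3))))*(((0*(x+x))+(z*(8+0)))+(2+((b+a)*(6+1))))) -> ((((y*21)+24)*(((x+1)+(a+5))+((y+y)*(a+3))))*((0+(z*(8+0)))+(2+((b+a)*(6+1)))))
Step 9: at RL: (0+(z*(8+0))) -> (z*(8+0)); overall: ((((y*21)+24)*(((x+1)+(a+5))+((y+y)*(a+3))))*((0+(z*(8+0)))+(2+((b+a)*(6+1))))) -> ((((y*21)+24)*(((x+1)+(a+5))+((y+y)*(a+3))))*((z*(8+0))+(2+((b+a)*(6+1)))))
Step 10: at RLR: (8+0) -> 8; overall: ((((y*21)+24)*(((x+1)+(a+5))+((y+y)*(a+3))))*((z*(8+0))+(2+((b+a)*(6+1))))) -> ((((y*21)+24)*(((x+1)+(a+5))+((y+y)*(a+3))))*((z*8)+(2+((b+a)*(6+1)))))
Step 11: at RRRR: (6+1) -> 7; overall: ((((y*21)+24)*(((x+1)+(a+5))+((y+y)*(a+3))))*((z*8)+(2+((b+a)*(6+1))))) -> ((((y*21)+24)*(((x+1)+(a+5))+((y+y)*(a+3))))*((z*8)+(2+((b+a)*7))))
Fixed point: ((((y*21)+24)*(((x+1)+(a+5))+((y+y)*(a+3))))*((z*8)+(2+((b+a)*7))))

Answer: ((((y*21)+24)*(((x+1)+(a+5))+((y+y)*(a+3))))*((z*8)+(2+((b+a)*7))))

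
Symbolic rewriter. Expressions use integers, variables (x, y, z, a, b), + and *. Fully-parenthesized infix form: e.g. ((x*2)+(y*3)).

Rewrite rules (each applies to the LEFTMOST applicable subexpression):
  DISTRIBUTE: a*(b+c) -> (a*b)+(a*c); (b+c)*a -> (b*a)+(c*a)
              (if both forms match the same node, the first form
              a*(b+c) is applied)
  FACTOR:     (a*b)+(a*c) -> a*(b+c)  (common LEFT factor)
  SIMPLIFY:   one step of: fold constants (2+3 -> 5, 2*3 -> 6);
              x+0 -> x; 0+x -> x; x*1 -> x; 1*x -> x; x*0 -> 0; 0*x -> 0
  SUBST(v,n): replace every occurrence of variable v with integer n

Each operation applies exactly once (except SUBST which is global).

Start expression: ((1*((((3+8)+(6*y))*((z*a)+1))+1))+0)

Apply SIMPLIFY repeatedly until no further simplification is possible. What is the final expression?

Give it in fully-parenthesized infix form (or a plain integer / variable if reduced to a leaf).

Start: ((1*((((3+8)+(6*y))*((z*a)+1))+1))+0)
Step 1: at root: ((1*((((3+8)+(6*y))*((z*a)+1))+1))+0) -> (1*((((3+8)+(6*y))*((z*a)+1))+1)); overall: ((1*((((3+8)+(6*y))*((z*a)+1))+1))+0) -> (1*((((3+8)+(6*y))*((z*a)+1))+1))
Step 2: at root: (1*((((3+8)+(6*y))*((z*a)+1))+1)) -> ((((3+8)+(6*y))*((z*a)+1))+1); overall: (1*((((3+8)+(6*y))*((z*a)+1))+1)) -> ((((3+8)+(6*y))*((z*a)+1))+1)
Step 3: at LLL: (3+8) -> 11; overall: ((((3+8)+(6*y))*((z*a)+1))+1) -> (((11+(6*y))*((z*a)+1))+1)
Fixed point: (((11+(6*y))*((z*a)+1))+1)

Answer: (((11+(6*y))*((z*a)+1))+1)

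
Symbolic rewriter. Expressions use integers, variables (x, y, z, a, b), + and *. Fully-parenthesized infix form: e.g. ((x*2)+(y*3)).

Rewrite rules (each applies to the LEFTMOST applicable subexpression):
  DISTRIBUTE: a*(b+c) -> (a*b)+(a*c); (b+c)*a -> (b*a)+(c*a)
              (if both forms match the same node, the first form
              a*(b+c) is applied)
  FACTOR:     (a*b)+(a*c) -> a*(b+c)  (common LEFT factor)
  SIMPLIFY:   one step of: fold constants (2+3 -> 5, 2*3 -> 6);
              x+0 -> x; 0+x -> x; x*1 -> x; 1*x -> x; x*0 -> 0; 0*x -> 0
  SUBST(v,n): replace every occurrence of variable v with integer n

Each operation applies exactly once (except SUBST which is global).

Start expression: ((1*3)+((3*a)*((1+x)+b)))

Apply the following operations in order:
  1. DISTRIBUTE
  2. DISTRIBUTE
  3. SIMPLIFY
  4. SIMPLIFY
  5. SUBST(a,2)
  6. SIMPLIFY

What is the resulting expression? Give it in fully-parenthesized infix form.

Start: ((1*3)+((3*a)*((1+x)+b)))
Apply DISTRIBUTE at R (target: ((3*a)*((1+x)+b))): ((1*3)+((3*a)*((1+x)+b))) -> ((1*3)+(((3*a)*(1+x))+((3*a)*b)))
Apply DISTRIBUTE at RL (target: ((3*a)*(1+x))): ((1*3)+(((3*a)*(1+x))+((3*a)*b))) -> ((1*3)+((((3*a)*1)+((3*a)*x))+((3*a)*b)))
Apply SIMPLIFY at L (target: (1*3)): ((1*3)+((((3*a)*1)+((3*a)*x))+((3*a)*b))) -> (3+((((3*a)*1)+((3*a)*x))+((3*a)*b)))
Apply SIMPLIFY at RLL (target: ((3*a)*1)): (3+((((3*a)*1)+((3*a)*x))+((3*a)*b))) -> (3+(((3*a)+((3*a)*x))+((3*a)*b)))
Apply SUBST(a,2): (3+(((3*a)+((3*a)*x))+((3*a)*b))) -> (3+(((3*2)+((3*2)*x))+((3*2)*b)))
Apply SIMPLIFY at RLL (target: (3*2)): (3+(((3*2)+((3*2)*x))+((3*2)*b))) -> (3+((6+((3*2)*x))+((3*2)*b)))

Answer: (3+((6+((3*2)*x))+((3*2)*b)))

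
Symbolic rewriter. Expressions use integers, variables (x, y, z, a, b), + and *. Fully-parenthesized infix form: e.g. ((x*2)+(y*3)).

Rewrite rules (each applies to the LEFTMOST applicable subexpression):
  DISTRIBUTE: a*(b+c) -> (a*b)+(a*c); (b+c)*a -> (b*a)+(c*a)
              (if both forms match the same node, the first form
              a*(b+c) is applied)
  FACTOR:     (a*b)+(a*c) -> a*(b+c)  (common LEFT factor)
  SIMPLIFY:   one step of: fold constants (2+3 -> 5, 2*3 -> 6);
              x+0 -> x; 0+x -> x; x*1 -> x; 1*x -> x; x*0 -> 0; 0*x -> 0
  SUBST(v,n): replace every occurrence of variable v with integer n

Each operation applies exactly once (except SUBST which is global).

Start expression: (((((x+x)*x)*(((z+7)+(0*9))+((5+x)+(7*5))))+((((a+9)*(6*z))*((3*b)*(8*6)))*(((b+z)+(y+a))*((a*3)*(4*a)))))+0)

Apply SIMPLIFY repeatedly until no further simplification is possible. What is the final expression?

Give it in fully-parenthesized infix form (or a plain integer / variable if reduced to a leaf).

Answer: ((((x+x)*x)*((z+7)+((5+x)+35)))+((((a+9)*(6*z))*((3*b)*48))*(((b+z)+(y+a))*((a*3)*(4*a)))))

Derivation:
Start: (((((x+x)*x)*(((z+7)+(0*9))+((5+x)+(7*5))))+((((a+9)*(6*z))*((3*b)*(8*6)))*(((b+z)+(y+a))*((a*3)*(4*a)))))+0)
Step 1: at root: (((((x+x)*x)*(((z+7)+(0*9))+((5+x)+(7*5))))+((((a+9)*(6*z))*((3*b)*(8*6)))*(((b+z)+(y+a))*((a*3)*(4*a)))))+0) -> ((((x+x)*x)*(((z+7)+(0*9))+((5+x)+(7*5))))+((((a+9)*(6*z))*((3*b)*(8*6)))*(((b+z)+(y+a))*((a*3)*(4*a))))); overall: (((((x+x)*x)*(((z+7)+(0*9))+((5+x)+(7*5))))+((((a+9)*(6*z))*((3*b)*(8*6)))*(((b+z)+(y+a))*((a*3)*(4*a)))))+0) -> ((((x+x)*x)*(((z+7)+(0*9))+((5+x)+(7*5))))+((((a+9)*(6*z))*((3*b)*(8*6)))*(((b+z)+(y+a))*((a*3)*(4*a)))))
Step 2: at LRLR: (0*9) -> 0; overall: ((((x+x)*x)*(((z+7)+(0*9))+((5+x)+(7*5))))+((((a+9)*(6*z))*((3*b)*(8*6)))*(((b+z)+(y+a))*((a*3)*(4*a))))) -> ((((x+x)*x)*(((z+7)+0)+((5+x)+(7*5))))+((((a+9)*(6*z))*((3*b)*(8*6)))*(((b+z)+(y+a))*((a*3)*(4*a)))))
Step 3: at LRL: ((z+7)+0) -> (z+7); overall: ((((x+x)*x)*(((z+7)+0)+((5+x)+(7*5))))+((((a+9)*(6*z))*((3*b)*(8*6)))*(((b+z)+(y+a))*((a*3)*(4*a))))) -> ((((x+x)*x)*((z+7)+((5+x)+(7*5))))+((((a+9)*(6*z))*((3*b)*(8*6)))*(((b+z)+(y+a))*((a*3)*(4*a)))))
Step 4: at LRRR: (7*5) -> 35; overall: ((((x+x)*x)*((z+7)+((5+x)+(7*5))))+((((a+9)*(6*z))*((3*b)*(8*6)))*(((b+z)+(y+a))*((a*3)*(4*a))))) -> ((((x+x)*x)*((z+7)+((5+x)+35)))+((((a+9)*(6*z))*((3*b)*(8*6)))*(((b+z)+(y+a))*((a*3)*(4*a)))))
Step 5: at RLRR: (8*6) -> 48; overall: ((((x+x)*x)*((z+7)+((5+x)+35)))+((((a+9)*(6*z))*((3*b)*(8*6)))*(((b+z)+(y+a))*((a*3)*(4*a))))) -> ((((x+x)*x)*((z+7)+((5+x)+35)))+((((a+9)*(6*z))*((3*b)*48))*(((b+z)+(y+a))*((a*3)*(4*a)))))
Fixed point: ((((x+x)*x)*((z+7)+((5+x)+35)))+((((a+9)*(6*z))*((3*b)*48))*(((b+z)+(y+a))*((a*3)*(4*a)))))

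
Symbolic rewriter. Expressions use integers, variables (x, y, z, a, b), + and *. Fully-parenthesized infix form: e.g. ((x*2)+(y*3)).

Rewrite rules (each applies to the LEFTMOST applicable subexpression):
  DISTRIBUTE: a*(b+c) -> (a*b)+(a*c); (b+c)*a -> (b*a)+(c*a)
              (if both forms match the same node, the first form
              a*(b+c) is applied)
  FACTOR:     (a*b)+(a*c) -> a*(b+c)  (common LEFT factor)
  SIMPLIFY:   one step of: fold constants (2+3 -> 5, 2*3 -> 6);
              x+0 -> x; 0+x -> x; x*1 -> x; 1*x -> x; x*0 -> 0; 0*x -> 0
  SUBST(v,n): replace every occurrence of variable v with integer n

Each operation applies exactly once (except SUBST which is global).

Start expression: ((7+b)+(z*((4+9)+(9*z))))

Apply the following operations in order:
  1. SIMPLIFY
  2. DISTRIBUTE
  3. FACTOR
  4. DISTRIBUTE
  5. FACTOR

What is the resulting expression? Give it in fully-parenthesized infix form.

Answer: ((7+b)+(z*(13+(9*z))))

Derivation:
Start: ((7+b)+(z*((4+9)+(9*z))))
Apply SIMPLIFY at RRL (target: (4+9)): ((7+b)+(z*((4+9)+(9*z)))) -> ((7+b)+(z*(13+(9*z))))
Apply DISTRIBUTE at R (target: (z*(13+(9*z)))): ((7+b)+(z*(13+(9*z)))) -> ((7+b)+((z*13)+(z*(9*z))))
Apply FACTOR at R (target: ((z*13)+(z*(9*z)))): ((7+b)+((z*13)+(z*(9*z)))) -> ((7+b)+(z*(13+(9*z))))
Apply DISTRIBUTE at R (target: (z*(13+(9*z)))): ((7+b)+(z*(13+(9*z)))) -> ((7+b)+((z*13)+(z*(9*z))))
Apply FACTOR at R (target: ((z*13)+(z*(9*z)))): ((7+b)+((z*13)+(z*(9*z)))) -> ((7+b)+(z*(13+(9*z))))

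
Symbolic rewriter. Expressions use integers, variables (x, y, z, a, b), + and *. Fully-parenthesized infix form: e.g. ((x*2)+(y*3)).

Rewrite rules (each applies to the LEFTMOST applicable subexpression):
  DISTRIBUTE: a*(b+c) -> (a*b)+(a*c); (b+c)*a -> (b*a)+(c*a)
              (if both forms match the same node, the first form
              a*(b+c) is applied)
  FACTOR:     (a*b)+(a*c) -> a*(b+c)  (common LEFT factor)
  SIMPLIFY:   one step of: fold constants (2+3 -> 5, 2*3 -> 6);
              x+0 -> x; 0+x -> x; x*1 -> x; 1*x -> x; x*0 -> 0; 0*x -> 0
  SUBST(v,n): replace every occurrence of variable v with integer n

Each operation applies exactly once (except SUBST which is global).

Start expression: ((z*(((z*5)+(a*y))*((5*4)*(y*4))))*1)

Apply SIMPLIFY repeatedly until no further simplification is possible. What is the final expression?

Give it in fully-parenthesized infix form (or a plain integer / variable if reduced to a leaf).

Answer: (z*(((z*5)+(a*y))*(20*(y*4))))

Derivation:
Start: ((z*(((z*5)+(a*y))*((5*4)*(y*4))))*1)
Step 1: at root: ((z*(((z*5)+(a*y))*((5*4)*(y*4))))*1) -> (z*(((z*5)+(a*y))*((5*4)*(y*4)))); overall: ((z*(((z*5)+(a*y))*((5*4)*(y*4))))*1) -> (z*(((z*5)+(a*y))*((5*4)*(y*4))))
Step 2: at RRL: (5*4) -> 20; overall: (z*(((z*5)+(a*y))*((5*4)*(y*4)))) -> (z*(((z*5)+(a*y))*(20*(y*4))))
Fixed point: (z*(((z*5)+(a*y))*(20*(y*4))))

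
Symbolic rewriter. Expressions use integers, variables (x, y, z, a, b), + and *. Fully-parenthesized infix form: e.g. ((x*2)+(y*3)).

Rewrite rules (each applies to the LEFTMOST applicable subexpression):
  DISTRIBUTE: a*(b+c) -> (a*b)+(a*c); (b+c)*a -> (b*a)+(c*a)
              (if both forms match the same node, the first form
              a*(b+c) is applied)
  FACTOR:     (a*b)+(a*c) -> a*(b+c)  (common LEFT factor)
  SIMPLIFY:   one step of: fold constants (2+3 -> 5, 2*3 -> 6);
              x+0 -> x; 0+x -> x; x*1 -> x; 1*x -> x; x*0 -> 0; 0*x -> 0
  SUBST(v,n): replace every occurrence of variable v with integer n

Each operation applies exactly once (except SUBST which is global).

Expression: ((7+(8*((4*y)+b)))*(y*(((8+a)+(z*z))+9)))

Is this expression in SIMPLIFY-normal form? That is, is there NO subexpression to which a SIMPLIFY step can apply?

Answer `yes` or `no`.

Expression: ((7+(8*((4*y)+b)))*(y*(((8+a)+(z*z))+9)))
Scanning for simplifiable subexpressions (pre-order)...
  at root: ((7+(8*((4*y)+b)))*(y*(((8+a)+(z*z))+9))) (not simplifiable)
  at L: (7+(8*((4*y)+b))) (not simplifiable)
  at LR: (8*((4*y)+b)) (not simplifiable)
  at LRR: ((4*y)+b) (not simplifiable)
  at LRRL: (4*y) (not simplifiable)
  at R: (y*(((8+a)+(z*z))+9)) (not simplifiable)
  at RR: (((8+a)+(z*z))+9) (not simplifiable)
  at RRL: ((8+a)+(z*z)) (not simplifiable)
  at RRLL: (8+a) (not simplifiable)
  at RRLR: (z*z) (not simplifiable)
Result: no simplifiable subexpression found -> normal form.

Answer: yes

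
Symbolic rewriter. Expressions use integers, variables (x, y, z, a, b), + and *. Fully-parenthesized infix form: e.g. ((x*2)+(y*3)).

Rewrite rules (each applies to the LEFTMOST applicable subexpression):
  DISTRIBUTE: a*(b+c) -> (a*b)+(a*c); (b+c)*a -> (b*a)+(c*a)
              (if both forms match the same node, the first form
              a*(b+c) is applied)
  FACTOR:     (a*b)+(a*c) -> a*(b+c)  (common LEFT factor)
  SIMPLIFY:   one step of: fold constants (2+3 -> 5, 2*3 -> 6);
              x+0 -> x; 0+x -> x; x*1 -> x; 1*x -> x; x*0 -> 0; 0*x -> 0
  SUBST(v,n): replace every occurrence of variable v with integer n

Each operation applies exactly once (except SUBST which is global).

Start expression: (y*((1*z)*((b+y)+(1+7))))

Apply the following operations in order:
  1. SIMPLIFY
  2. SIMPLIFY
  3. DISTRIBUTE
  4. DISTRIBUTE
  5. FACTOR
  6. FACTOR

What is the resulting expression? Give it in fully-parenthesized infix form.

Start: (y*((1*z)*((b+y)+(1+7))))
Apply SIMPLIFY at RL (target: (1*z)): (y*((1*z)*((b+y)+(1+7)))) -> (y*(z*((b+y)+(1+7))))
Apply SIMPLIFY at RRR (target: (1+7)): (y*(z*((b+y)+(1+7)))) -> (y*(z*((b+y)+8)))
Apply DISTRIBUTE at R (target: (z*((b+y)+8))): (y*(z*((b+y)+8))) -> (y*((z*(b+y))+(z*8)))
Apply DISTRIBUTE at root (target: (y*((z*(b+y))+(z*8)))): (y*((z*(b+y))+(z*8))) -> ((y*(z*(b+y)))+(y*(z*8)))
Apply FACTOR at root (target: ((y*(z*(b+y)))+(y*(z*8)))): ((y*(z*(b+y)))+(y*(z*8))) -> (y*((z*(b+y))+(z*8)))
Apply FACTOR at R (target: ((z*(b+y))+(z*8))): (y*((z*(b+y))+(z*8))) -> (y*(z*((b+y)+8)))

Answer: (y*(z*((b+y)+8)))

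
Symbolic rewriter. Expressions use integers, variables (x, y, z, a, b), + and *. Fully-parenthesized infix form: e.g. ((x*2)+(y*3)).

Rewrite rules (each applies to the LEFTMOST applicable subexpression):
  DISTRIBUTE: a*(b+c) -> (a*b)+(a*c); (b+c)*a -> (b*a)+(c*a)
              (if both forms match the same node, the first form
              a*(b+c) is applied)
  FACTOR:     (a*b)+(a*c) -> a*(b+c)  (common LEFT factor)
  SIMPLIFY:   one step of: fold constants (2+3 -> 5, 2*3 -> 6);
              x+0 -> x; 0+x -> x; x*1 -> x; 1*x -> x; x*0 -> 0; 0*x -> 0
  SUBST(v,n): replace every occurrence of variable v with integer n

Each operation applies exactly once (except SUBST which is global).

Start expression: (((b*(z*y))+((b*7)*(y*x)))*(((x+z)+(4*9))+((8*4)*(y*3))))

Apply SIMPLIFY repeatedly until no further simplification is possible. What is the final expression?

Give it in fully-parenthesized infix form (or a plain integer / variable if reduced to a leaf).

Answer: (((b*(z*y))+((b*7)*(y*x)))*(((x+z)+36)+(32*(y*3))))

Derivation:
Start: (((b*(z*y))+((b*7)*(y*x)))*(((x+z)+(4*9))+((8*4)*(y*3))))
Step 1: at RLR: (4*9) -> 36; overall: (((b*(z*y))+((b*7)*(y*x)))*(((x+z)+(4*9))+((8*4)*(y*3)))) -> (((b*(z*y))+((b*7)*(y*x)))*(((x+z)+36)+((8*4)*(y*3))))
Step 2: at RRL: (8*4) -> 32; overall: (((b*(z*y))+((b*7)*(y*x)))*(((x+z)+36)+((8*4)*(y*3)))) -> (((b*(z*y))+((b*7)*(y*x)))*(((x+z)+36)+(32*(y*3))))
Fixed point: (((b*(z*y))+((b*7)*(y*x)))*(((x+z)+36)+(32*(y*3))))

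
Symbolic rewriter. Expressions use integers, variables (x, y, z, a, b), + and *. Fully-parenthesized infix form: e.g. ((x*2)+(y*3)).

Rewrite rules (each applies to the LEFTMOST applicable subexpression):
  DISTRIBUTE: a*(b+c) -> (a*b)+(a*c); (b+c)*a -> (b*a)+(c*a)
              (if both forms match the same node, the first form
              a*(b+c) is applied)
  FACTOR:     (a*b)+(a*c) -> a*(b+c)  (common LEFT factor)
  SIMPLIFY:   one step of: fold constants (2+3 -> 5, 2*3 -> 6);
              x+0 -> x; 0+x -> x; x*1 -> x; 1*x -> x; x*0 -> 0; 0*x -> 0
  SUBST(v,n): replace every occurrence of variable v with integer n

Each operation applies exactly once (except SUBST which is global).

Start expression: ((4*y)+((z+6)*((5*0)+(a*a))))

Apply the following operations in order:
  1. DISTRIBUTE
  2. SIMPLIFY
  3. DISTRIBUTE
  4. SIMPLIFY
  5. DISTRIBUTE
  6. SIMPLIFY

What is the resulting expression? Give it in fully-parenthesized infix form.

Answer: ((4*y)+((6*0)+((z*(a*a))+(6*(a*a)))))

Derivation:
Start: ((4*y)+((z+6)*((5*0)+(a*a))))
Apply DISTRIBUTE at R (target: ((z+6)*((5*0)+(a*a)))): ((4*y)+((z+6)*((5*0)+(a*a)))) -> ((4*y)+(((z+6)*(5*0))+((z+6)*(a*a))))
Apply SIMPLIFY at RLR (target: (5*0)): ((4*y)+(((z+6)*(5*0))+((z+6)*(a*a)))) -> ((4*y)+(((z+6)*0)+((z+6)*(a*a))))
Apply DISTRIBUTE at RL (target: ((z+6)*0)): ((4*y)+(((z+6)*0)+((z+6)*(a*a)))) -> ((4*y)+(((z*0)+(6*0))+((z+6)*(a*a))))
Apply SIMPLIFY at RLL (target: (z*0)): ((4*y)+(((z*0)+(6*0))+((z+6)*(a*a)))) -> ((4*y)+((0+(6*0))+((z+6)*(a*a))))
Apply DISTRIBUTE at RR (target: ((z+6)*(a*a))): ((4*y)+((0+(6*0))+((z+6)*(a*a)))) -> ((4*y)+((0+(6*0))+((z*(a*a))+(6*(a*a)))))
Apply SIMPLIFY at RL (target: (0+(6*0))): ((4*y)+((0+(6*0))+((z*(a*a))+(6*(a*a))))) -> ((4*y)+((6*0)+((z*(a*a))+(6*(a*a)))))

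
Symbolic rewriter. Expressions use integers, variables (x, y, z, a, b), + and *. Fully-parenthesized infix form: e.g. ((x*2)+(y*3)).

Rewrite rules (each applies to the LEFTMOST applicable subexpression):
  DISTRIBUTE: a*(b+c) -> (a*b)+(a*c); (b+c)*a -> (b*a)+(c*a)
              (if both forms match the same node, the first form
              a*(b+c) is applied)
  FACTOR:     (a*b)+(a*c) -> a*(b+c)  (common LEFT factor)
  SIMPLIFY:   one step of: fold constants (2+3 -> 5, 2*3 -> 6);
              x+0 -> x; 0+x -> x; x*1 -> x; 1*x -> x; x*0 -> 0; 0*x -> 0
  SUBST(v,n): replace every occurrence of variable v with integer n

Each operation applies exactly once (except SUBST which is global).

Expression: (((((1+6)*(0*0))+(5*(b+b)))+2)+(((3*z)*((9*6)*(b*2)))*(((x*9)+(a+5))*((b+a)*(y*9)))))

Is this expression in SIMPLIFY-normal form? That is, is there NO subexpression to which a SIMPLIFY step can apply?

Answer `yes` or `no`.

Answer: no

Derivation:
Expression: (((((1+6)*(0*0))+(5*(b+b)))+2)+(((3*z)*((9*6)*(b*2)))*(((x*9)+(a+5))*((b+a)*(y*9)))))
Scanning for simplifiable subexpressions (pre-order)...
  at root: (((((1+6)*(0*0))+(5*(b+b)))+2)+(((3*z)*((9*6)*(b*2)))*(((x*9)+(a+5))*((b+a)*(y*9))))) (not simplifiable)
  at L: ((((1+6)*(0*0))+(5*(b+b)))+2) (not simplifiable)
  at LL: (((1+6)*(0*0))+(5*(b+b))) (not simplifiable)
  at LLL: ((1+6)*(0*0)) (not simplifiable)
  at LLLL: (1+6) (SIMPLIFIABLE)
  at LLLR: (0*0) (SIMPLIFIABLE)
  at LLR: (5*(b+b)) (not simplifiable)
  at LLRR: (b+b) (not simplifiable)
  at R: (((3*z)*((9*6)*(b*2)))*(((x*9)+(a+5))*((b+a)*(y*9)))) (not simplifiable)
  at RL: ((3*z)*((9*6)*(b*2))) (not simplifiable)
  at RLL: (3*z) (not simplifiable)
  at RLR: ((9*6)*(b*2)) (not simplifiable)
  at RLRL: (9*6) (SIMPLIFIABLE)
  at RLRR: (b*2) (not simplifiable)
  at RR: (((x*9)+(a+5))*((b+a)*(y*9))) (not simplifiable)
  at RRL: ((x*9)+(a+5)) (not simplifiable)
  at RRLL: (x*9) (not simplifiable)
  at RRLR: (a+5) (not simplifiable)
  at RRR: ((b+a)*(y*9)) (not simplifiable)
  at RRRL: (b+a) (not simplifiable)
  at RRRR: (y*9) (not simplifiable)
Found simplifiable subexpr at path LLLL: (1+6)
One SIMPLIFY step would give: ((((7*(0*0))+(5*(b+b)))+2)+(((3*z)*((9*6)*(b*2)))*(((x*9)+(a+5))*((b+a)*(y*9)))))
-> NOT in normal form.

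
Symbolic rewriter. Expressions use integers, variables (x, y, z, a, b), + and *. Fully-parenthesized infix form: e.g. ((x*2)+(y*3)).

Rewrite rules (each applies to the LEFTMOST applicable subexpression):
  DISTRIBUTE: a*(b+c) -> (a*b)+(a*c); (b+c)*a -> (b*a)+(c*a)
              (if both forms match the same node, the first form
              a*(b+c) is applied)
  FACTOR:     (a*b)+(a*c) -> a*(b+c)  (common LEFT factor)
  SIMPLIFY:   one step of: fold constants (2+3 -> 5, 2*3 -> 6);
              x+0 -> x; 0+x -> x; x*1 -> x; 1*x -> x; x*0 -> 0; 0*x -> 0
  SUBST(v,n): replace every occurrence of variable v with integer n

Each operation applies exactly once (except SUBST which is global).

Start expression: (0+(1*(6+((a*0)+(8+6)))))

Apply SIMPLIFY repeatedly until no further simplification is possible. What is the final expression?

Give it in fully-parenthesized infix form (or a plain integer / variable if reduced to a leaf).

Start: (0+(1*(6+((a*0)+(8+6)))))
Step 1: at root: (0+(1*(6+((a*0)+(8+6))))) -> (1*(6+((a*0)+(8+6)))); overall: (0+(1*(6+((a*0)+(8+6))))) -> (1*(6+((a*0)+(8+6))))
Step 2: at root: (1*(6+((a*0)+(8+6)))) -> (6+((a*0)+(8+6))); overall: (1*(6+((a*0)+(8+6)))) -> (6+((a*0)+(8+6)))
Step 3: at RL: (a*0) -> 0; overall: (6+((a*0)+(8+6))) -> (6+(0+(8+6)))
Step 4: at R: (0+(8+6)) -> (8+6); overall: (6+(0+(8+6))) -> (6+(8+6))
Step 5: at R: (8+6) -> 14; overall: (6+(8+6)) -> (6+14)
Step 6: at root: (6+14) -> 20; overall: (6+14) -> 20
Fixed point: 20

Answer: 20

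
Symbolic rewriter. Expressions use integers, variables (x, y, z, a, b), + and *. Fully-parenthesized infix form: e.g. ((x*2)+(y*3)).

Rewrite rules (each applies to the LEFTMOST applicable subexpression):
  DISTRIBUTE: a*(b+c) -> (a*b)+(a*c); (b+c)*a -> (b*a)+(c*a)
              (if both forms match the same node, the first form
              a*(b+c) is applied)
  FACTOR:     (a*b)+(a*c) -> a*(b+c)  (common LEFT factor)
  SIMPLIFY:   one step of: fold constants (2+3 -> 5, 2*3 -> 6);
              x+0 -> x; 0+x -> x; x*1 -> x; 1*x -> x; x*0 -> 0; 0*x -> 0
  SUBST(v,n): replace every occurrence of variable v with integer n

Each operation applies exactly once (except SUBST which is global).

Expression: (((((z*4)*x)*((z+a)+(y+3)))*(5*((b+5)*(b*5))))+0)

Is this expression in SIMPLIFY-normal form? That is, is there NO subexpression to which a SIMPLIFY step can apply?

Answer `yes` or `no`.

Expression: (((((z*4)*x)*((z+a)+(y+3)))*(5*((b+5)*(b*5))))+0)
Scanning for simplifiable subexpressions (pre-order)...
  at root: (((((z*4)*x)*((z+a)+(y+3)))*(5*((b+5)*(b*5))))+0) (SIMPLIFIABLE)
  at L: ((((z*4)*x)*((z+a)+(y+3)))*(5*((b+5)*(b*5)))) (not simplifiable)
  at LL: (((z*4)*x)*((z+a)+(y+3))) (not simplifiable)
  at LLL: ((z*4)*x) (not simplifiable)
  at LLLL: (z*4) (not simplifiable)
  at LLR: ((z+a)+(y+3)) (not simplifiable)
  at LLRL: (z+a) (not simplifiable)
  at LLRR: (y+3) (not simplifiable)
  at LR: (5*((b+5)*(b*5))) (not simplifiable)
  at LRR: ((b+5)*(b*5)) (not simplifiable)
  at LRRL: (b+5) (not simplifiable)
  at LRRR: (b*5) (not simplifiable)
Found simplifiable subexpr at path root: (((((z*4)*x)*((z+a)+(y+3)))*(5*((b+5)*(b*5))))+0)
One SIMPLIFY step would give: ((((z*4)*x)*((z+a)+(y+3)))*(5*((b+5)*(b*5))))
-> NOT in normal form.

Answer: no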